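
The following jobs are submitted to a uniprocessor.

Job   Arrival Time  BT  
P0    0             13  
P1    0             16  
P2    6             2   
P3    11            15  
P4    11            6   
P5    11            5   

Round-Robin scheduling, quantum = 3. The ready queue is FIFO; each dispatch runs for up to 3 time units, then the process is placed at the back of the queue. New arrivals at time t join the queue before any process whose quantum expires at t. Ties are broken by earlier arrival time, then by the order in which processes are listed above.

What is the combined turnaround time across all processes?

205

Gantt: | P0 0-3 | P1 3-6 | P0 6-9 | P2 9-11 | P1 11-14 | P0 14-17 | P3 17-20 | P4 20-23 | P5 23-26 | P1 26-29 | P0 29-32 | P3 32-35 | P4 35-38 | P5 38-40 | P1 40-43 | P0 43-44 | P3 44-47 | P1 47-50 | P3 50-53 | P1 53-54 | P3 54-57 |
Completion: P0=44  P1=54  P2=11  P3=57  P4=38  P5=40
Turnaround = completion − arrival: P0=44, P1=54, P2=5, P3=46, P4=27, P5=29
Total turnaround = 44 + 54 + 5 + 46 + 27 + 29 = 205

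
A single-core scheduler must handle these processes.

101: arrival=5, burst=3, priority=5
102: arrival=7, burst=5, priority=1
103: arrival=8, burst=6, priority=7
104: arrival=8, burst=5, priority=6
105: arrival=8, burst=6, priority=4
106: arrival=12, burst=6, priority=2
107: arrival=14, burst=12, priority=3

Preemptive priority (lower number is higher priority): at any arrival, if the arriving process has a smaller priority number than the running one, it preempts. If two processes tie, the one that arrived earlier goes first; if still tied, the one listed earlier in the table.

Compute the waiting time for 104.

Schedule: | idle 0-5 | 101 5-7 | 102 7-12 | 106 12-18 | 107 18-30 | 105 30-36 | 101 36-37 | 104 37-42 | 103 42-48 |
Completion: 101=37  102=12  103=48  104=42  105=36  106=18  107=30
Waiting(104) = turnaround − burst = 34 − 5 = 29

29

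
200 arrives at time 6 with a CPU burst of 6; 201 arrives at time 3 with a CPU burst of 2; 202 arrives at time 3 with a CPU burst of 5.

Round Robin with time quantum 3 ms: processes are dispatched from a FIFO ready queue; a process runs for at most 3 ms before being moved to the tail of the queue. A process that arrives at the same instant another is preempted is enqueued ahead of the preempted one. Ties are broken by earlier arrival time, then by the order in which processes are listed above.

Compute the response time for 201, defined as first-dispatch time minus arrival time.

Schedule: | idle 0-3 | 201 3-5 | 202 5-8 | 200 8-11 | 202 11-13 | 200 13-16 |
Completion: 200=16  201=5  202=13
Turnaround (C−A): 200=10  201=2  202=10
Response(201) = first start − arrival = 3 − 3 = 0

0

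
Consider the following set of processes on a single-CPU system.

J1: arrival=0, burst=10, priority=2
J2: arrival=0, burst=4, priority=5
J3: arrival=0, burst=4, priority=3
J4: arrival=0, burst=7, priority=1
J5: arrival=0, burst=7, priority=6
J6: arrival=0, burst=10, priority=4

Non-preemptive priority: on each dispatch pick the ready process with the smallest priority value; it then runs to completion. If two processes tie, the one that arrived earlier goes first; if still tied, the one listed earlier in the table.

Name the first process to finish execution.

J4

Timeline: | J4 0-7 | J1 7-17 | J3 17-21 | J6 21-31 | J2 31-35 | J5 35-42 |
Completion: J1=17  J2=35  J3=21  J4=7  J5=42  J6=31
Finish order: J4 → J1 → J3 → J6 → J2 → J5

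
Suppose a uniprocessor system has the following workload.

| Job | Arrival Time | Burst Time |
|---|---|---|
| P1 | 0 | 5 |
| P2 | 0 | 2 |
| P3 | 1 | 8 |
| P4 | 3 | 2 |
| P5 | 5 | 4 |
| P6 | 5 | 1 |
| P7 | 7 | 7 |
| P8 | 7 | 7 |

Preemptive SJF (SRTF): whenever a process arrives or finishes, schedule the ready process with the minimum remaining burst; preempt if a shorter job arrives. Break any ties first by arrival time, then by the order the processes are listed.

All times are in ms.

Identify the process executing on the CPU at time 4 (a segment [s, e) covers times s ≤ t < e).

P4

Timeline: | P2 0-2 | P1 2-3 | P4 3-5 | P6 5-6 | P1 6-10 | P5 10-14 | P7 14-21 | P8 21-28 | P3 28-36 |
Completion: P1=10  P2=2  P3=36  P4=5  P5=14  P6=6  P7=21  P8=28
Turnaround (C−A): P1=10  P2=2  P3=35  P4=2  P5=9  P6=1  P7=14  P8=21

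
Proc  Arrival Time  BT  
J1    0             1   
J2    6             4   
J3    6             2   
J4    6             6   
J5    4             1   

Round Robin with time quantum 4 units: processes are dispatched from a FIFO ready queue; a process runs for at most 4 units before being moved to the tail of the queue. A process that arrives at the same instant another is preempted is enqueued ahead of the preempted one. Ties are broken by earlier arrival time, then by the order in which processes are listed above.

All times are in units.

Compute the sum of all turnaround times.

Schedule: | J1 0-1 | idle 1-4 | J5 4-5 | idle 5-6 | J2 6-10 | J3 10-12 | J4 12-18 |
Completion: J1=1  J2=10  J3=12  J4=18  J5=5
Turnaround (C−A): J1=1  J2=4  J3=6  J4=12  J5=1
Turnaround = completion − arrival: J1=1, J2=4, J3=6, J4=12, J5=1
Total turnaround = 1 + 4 + 6 + 12 + 1 = 24

24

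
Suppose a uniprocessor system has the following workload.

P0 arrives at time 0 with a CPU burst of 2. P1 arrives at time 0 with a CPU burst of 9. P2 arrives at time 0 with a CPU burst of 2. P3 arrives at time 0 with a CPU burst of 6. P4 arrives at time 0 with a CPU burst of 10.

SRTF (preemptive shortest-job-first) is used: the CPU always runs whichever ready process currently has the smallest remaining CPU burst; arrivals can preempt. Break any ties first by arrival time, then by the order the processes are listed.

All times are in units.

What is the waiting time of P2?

2

Timeline: | P0 0-2 | P2 2-4 | P3 4-10 | P1 10-19 | P4 19-29 |
Completion: P0=2  P1=19  P2=4  P3=10  P4=29
Turnaround (C−A): P0=2  P1=19  P2=4  P3=10  P4=29
Waiting(P2) = turnaround − burst = 4 − 2 = 2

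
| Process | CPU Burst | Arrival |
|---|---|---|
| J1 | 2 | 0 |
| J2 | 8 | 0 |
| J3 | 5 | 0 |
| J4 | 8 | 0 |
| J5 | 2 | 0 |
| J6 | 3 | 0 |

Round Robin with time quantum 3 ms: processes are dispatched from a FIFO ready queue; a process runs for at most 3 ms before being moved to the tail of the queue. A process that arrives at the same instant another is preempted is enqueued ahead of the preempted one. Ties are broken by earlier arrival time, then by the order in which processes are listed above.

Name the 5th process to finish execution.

Schedule: | J1 0-2 | J2 2-5 | J3 5-8 | J4 8-11 | J5 11-13 | J6 13-16 | J2 16-19 | J3 19-21 | J4 21-24 | J2 24-26 | J4 26-28 |
Completion: J1=2  J2=26  J3=21  J4=28  J5=13  J6=16
Finish order: J1 → J5 → J6 → J3 → J2 → J4

J2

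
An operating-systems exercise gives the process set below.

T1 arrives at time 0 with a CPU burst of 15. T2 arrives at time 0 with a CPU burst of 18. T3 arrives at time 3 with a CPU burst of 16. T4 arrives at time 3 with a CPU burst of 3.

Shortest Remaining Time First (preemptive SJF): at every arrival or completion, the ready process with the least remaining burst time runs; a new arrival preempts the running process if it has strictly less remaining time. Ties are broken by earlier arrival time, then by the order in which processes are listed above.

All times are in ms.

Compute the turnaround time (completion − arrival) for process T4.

3

Gantt: | T1 0-3 | T4 3-6 | T1 6-18 | T3 18-34 | T2 34-52 |
Completion: T1=18  T2=52  T3=34  T4=6
Turnaround(T4) = completion − arrival = 6 − 3 = 3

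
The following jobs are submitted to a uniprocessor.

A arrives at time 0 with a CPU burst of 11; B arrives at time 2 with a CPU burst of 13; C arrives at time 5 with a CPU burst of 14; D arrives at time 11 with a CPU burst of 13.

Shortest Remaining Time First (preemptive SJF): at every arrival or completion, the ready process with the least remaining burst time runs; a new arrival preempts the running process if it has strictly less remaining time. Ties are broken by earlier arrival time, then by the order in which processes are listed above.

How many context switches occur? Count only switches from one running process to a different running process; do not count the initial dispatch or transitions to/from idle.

3

Gantt: | A 0-11 | B 11-24 | D 24-37 | C 37-51 |
Completion: A=11  B=24  C=51  D=37
Turnaround (C−A): A=11  B=22  C=46  D=26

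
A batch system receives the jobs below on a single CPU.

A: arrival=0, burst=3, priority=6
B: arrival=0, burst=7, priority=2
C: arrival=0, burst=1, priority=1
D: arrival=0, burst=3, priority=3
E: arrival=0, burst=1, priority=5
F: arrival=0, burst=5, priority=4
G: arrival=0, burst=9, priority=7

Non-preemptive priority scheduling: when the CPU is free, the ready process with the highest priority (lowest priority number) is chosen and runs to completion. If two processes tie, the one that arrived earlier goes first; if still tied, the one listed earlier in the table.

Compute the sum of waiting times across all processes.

73

Timeline: | C 0-1 | B 1-8 | D 8-11 | F 11-16 | E 16-17 | A 17-20 | G 20-29 |
Completion: A=20  B=8  C=1  D=11  E=17  F=16  G=29
Turnaround (C−A): A=20  B=8  C=1  D=11  E=17  F=16  G=29
Waiting = turnaround − burst: A=17, B=1, C=0, D=8, E=16, F=11, G=20
Total waiting = 17 + 1 + 0 + 8 + 16 + 11 + 20 = 73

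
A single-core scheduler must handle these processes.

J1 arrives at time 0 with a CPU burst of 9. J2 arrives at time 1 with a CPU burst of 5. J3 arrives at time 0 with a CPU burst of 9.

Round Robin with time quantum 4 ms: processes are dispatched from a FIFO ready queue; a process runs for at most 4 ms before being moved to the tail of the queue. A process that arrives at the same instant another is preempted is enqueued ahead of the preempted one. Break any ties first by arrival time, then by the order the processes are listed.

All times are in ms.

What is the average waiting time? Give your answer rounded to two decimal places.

14.00

Schedule: | J1 0-4 | J3 4-8 | J2 8-12 | J1 12-16 | J3 16-20 | J2 20-21 | J1 21-22 | J3 22-23 |
Completion: J1=22  J2=21  J3=23
Waiting times: J1=13, J2=15, J3=14
Average waiting = (13+15+14) / 3 = 42/3 = 14.00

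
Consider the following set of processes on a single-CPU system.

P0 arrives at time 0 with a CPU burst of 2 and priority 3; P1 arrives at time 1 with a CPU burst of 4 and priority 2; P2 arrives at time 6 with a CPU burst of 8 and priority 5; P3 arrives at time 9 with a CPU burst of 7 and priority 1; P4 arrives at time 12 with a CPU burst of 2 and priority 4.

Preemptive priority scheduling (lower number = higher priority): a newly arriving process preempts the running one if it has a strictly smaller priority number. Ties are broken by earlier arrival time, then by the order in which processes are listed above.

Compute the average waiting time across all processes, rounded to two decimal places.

3.40

Gantt: | P0 0-1 | P1 1-5 | P0 5-6 | P2 6-9 | P3 9-16 | P4 16-18 | P2 18-23 |
Completion: P0=6  P1=5  P2=23  P3=16  P4=18
Waiting times: P0=4, P1=0, P2=9, P3=0, P4=4
Average waiting = (4+0+9+0+4) / 5 = 17/5 = 3.40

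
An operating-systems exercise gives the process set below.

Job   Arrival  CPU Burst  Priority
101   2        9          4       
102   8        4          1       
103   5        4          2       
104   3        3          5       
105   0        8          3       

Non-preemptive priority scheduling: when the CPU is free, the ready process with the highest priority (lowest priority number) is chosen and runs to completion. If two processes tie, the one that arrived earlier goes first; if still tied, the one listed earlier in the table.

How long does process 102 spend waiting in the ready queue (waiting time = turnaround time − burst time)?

Timeline: | 105 0-8 | 102 8-12 | 103 12-16 | 101 16-25 | 104 25-28 |
Completion: 101=25  102=12  103=16  104=28  105=8
Waiting(102) = turnaround − burst = 4 − 4 = 0

0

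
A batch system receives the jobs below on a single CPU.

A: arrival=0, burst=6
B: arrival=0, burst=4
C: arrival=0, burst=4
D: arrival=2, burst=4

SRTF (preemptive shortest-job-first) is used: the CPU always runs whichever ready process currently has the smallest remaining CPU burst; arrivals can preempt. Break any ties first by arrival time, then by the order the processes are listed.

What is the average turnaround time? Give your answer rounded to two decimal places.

Schedule: | B 0-4 | C 4-8 | D 8-12 | A 12-18 |
Completion: A=18  B=4  C=8  D=12
Turnaround (C−A): A=18  B=4  C=8  D=10
Turnaround times: A=18, B=4, C=8, D=10
Average turnaround = (18+4+8+10) / 4 = 40/4 = 10.00

10.00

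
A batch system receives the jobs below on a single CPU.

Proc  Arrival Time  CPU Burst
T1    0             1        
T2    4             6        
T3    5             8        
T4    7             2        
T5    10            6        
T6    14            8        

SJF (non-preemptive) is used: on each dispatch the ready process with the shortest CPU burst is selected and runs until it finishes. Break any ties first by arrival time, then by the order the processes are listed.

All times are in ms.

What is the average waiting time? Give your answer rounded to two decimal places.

5.00

Gantt: | T1 0-1 | idle 1-4 | T2 4-10 | T4 10-12 | T5 12-18 | T3 18-26 | T6 26-34 |
Completion: T1=1  T2=10  T3=26  T4=12  T5=18  T6=34
Waiting times: T1=0, T2=0, T3=13, T4=3, T5=2, T6=12
Average waiting = (0+0+13+3+2+12) / 6 = 30/6 = 5.00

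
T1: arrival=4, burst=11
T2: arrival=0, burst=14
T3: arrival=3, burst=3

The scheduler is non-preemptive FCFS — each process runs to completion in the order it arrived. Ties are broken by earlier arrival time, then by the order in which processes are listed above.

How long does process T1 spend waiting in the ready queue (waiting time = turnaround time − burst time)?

Timeline: | T2 0-14 | T3 14-17 | T1 17-28 |
Completion: T1=28  T2=14  T3=17
Waiting(T1) = turnaround − burst = 24 − 11 = 13

13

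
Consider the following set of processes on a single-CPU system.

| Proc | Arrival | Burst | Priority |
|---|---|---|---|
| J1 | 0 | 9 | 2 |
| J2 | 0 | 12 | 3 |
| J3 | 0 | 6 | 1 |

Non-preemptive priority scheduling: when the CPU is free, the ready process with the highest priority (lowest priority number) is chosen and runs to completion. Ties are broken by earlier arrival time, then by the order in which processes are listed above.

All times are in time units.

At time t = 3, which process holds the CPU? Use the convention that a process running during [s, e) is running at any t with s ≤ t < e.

Gantt: | J3 0-6 | J1 6-15 | J2 15-27 |
Completion: J1=15  J2=27  J3=6
Turnaround (C−A): J1=15  J2=27  J3=6

J3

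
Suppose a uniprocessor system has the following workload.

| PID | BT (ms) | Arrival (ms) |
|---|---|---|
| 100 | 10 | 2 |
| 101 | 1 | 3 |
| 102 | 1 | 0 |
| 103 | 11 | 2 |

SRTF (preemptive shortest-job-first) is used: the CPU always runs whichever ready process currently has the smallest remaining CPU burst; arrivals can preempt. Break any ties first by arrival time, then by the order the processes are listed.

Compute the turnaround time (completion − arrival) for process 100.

Gantt: | 102 0-1 | idle 1-2 | 100 2-3 | 101 3-4 | 100 4-13 | 103 13-24 |
Completion: 100=13  101=4  102=1  103=24
Turnaround(100) = completion − arrival = 13 − 2 = 11

11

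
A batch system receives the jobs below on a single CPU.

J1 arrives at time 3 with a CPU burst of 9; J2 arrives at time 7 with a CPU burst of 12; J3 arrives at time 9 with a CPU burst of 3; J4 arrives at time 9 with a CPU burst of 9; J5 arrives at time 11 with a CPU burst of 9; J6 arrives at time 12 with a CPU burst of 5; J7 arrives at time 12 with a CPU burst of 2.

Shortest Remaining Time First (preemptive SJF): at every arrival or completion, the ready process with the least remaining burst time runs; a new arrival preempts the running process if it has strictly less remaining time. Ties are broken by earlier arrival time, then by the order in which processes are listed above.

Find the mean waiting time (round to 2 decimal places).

10.86

Gantt: | idle 0-3 | J1 3-12 | J7 12-14 | J3 14-17 | J6 17-22 | J4 22-31 | J5 31-40 | J2 40-52 |
Completion: J1=12  J2=52  J3=17  J4=31  J5=40  J6=22  J7=14
Waiting times: J1=0, J2=33, J3=5, J4=13, J5=20, J6=5, J7=0
Average waiting = (0+33+5+13+20+5+0) / 7 = 76/7 = 10.86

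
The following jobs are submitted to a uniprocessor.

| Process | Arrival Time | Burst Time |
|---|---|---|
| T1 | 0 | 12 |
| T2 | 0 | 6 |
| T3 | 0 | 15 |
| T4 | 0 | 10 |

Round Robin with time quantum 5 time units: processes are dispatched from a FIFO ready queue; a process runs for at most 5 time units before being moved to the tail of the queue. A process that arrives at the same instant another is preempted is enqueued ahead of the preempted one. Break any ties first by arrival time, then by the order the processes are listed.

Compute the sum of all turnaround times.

143

Schedule: | T1 0-5 | T2 5-10 | T3 10-15 | T4 15-20 | T1 20-25 | T2 25-26 | T3 26-31 | T4 31-36 | T1 36-38 | T3 38-43 |
Completion: T1=38  T2=26  T3=43  T4=36
Turnaround = completion − arrival: T1=38, T2=26, T3=43, T4=36
Total turnaround = 38 + 26 + 43 + 36 = 143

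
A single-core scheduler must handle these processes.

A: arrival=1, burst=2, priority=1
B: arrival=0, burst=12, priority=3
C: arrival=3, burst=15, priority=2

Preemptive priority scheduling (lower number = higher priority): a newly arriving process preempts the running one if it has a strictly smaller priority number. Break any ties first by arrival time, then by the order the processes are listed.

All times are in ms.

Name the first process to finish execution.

A

Gantt: | B 0-1 | A 1-3 | C 3-18 | B 18-29 |
Completion: A=3  B=29  C=18
Turnaround (C−A): A=2  B=29  C=15
Finish order: A → C → B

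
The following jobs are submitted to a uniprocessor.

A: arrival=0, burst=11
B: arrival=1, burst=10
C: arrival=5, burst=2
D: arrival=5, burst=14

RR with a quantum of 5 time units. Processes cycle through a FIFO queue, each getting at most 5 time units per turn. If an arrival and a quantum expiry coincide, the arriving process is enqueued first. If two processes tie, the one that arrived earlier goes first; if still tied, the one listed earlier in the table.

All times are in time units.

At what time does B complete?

27

Timeline: | A 0-5 | B 5-10 | C 10-12 | D 12-17 | A 17-22 | B 22-27 | D 27-32 | A 32-33 | D 33-37 |
Completion: A=33  B=27  C=12  D=37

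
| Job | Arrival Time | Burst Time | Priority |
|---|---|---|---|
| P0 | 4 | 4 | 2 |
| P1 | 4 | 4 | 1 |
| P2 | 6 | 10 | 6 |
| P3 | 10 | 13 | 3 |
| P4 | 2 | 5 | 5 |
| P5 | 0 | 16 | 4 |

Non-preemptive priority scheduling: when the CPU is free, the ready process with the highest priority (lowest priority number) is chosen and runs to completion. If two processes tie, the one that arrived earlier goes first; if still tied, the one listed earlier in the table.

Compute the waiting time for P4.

Schedule: | P5 0-16 | P1 16-20 | P0 20-24 | P3 24-37 | P4 37-42 | P2 42-52 |
Completion: P0=24  P1=20  P2=52  P3=37  P4=42  P5=16
Waiting(P4) = turnaround − burst = 40 − 5 = 35

35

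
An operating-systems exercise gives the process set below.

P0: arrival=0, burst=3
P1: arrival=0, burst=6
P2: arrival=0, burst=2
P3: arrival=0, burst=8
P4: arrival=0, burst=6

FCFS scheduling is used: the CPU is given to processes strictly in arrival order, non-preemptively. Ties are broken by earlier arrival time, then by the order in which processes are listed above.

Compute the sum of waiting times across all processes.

Timeline: | P0 0-3 | P1 3-9 | P2 9-11 | P3 11-19 | P4 19-25 |
Completion: P0=3  P1=9  P2=11  P3=19  P4=25
Waiting = turnaround − burst: P0=0, P1=3, P2=9, P3=11, P4=19
Total waiting = 0 + 3 + 9 + 11 + 19 = 42

42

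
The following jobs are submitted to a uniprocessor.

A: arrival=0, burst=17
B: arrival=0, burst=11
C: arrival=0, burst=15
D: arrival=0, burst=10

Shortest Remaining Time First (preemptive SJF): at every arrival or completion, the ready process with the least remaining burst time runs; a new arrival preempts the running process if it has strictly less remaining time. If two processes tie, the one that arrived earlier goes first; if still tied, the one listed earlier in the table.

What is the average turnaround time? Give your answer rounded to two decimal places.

30.00

Schedule: | D 0-10 | B 10-21 | C 21-36 | A 36-53 |
Completion: A=53  B=21  C=36  D=10
Turnaround (C−A): A=53  B=21  C=36  D=10
Turnaround times: A=53, B=21, C=36, D=10
Average turnaround = (53+21+36+10) / 4 = 120/4 = 30.00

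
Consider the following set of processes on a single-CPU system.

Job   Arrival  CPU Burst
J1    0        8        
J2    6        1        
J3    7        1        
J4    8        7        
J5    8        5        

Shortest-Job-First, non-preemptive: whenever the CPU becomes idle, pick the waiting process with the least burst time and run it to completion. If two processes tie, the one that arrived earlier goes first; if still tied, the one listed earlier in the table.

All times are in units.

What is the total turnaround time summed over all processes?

35

Gantt: | J1 0-8 | J2 8-9 | J3 9-10 | J5 10-15 | J4 15-22 |
Completion: J1=8  J2=9  J3=10  J4=22  J5=15
Turnaround = completion − arrival: J1=8, J2=3, J3=3, J4=14, J5=7
Total turnaround = 8 + 3 + 3 + 14 + 7 = 35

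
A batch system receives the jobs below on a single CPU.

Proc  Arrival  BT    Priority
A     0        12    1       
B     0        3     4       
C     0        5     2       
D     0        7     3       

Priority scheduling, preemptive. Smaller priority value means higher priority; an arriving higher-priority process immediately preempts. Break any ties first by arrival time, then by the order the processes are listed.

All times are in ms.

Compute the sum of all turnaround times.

Timeline: | A 0-12 | C 12-17 | D 17-24 | B 24-27 |
Completion: A=12  B=27  C=17  D=24
Turnaround (C−A): A=12  B=27  C=17  D=24
Turnaround = completion − arrival: A=12, B=27, C=17, D=24
Total turnaround = 12 + 27 + 17 + 24 = 80

80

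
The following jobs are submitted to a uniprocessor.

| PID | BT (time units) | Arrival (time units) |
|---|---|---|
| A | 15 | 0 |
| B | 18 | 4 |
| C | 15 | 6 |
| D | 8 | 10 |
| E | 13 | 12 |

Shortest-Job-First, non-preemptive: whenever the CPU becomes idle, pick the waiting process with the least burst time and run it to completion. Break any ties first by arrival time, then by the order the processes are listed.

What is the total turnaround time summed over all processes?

162

Gantt: | A 0-15 | D 15-23 | E 23-36 | C 36-51 | B 51-69 |
Completion: A=15  B=69  C=51  D=23  E=36
Turnaround (C−A): A=15  B=65  C=45  D=13  E=24
Turnaround = completion − arrival: A=15, B=65, C=45, D=13, E=24
Total turnaround = 15 + 65 + 45 + 13 + 24 = 162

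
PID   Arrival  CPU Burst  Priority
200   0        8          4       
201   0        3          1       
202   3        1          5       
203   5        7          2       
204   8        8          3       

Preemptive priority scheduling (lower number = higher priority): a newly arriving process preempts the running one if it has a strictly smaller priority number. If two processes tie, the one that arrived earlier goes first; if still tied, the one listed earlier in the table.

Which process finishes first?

Gantt: | 201 0-3 | 200 3-5 | 203 5-12 | 204 12-20 | 200 20-26 | 202 26-27 |
Completion: 200=26  201=3  202=27  203=12  204=20
Turnaround (C−A): 200=26  201=3  202=24  203=7  204=12
Finish order: 201 → 203 → 204 → 200 → 202

201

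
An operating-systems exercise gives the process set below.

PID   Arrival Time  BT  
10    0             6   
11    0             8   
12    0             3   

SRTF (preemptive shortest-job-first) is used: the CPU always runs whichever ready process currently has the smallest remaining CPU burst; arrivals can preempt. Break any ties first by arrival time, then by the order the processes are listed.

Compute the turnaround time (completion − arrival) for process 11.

Gantt: | 12 0-3 | 10 3-9 | 11 9-17 |
Completion: 10=9  11=17  12=3
Turnaround(11) = completion − arrival = 17 − 0 = 17

17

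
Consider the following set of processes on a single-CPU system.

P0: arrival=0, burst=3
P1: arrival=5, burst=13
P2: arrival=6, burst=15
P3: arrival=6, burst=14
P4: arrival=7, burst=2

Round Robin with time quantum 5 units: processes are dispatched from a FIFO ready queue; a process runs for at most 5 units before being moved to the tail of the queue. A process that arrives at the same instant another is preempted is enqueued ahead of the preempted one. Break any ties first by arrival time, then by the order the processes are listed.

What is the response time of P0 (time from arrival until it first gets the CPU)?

0

Timeline: | P0 0-3 | idle 3-5 | P1 5-10 | P2 10-15 | P3 15-20 | P4 20-22 | P1 22-27 | P2 27-32 | P3 32-37 | P1 37-40 | P2 40-45 | P3 45-49 |
Completion: P0=3  P1=40  P2=45  P3=49  P4=22
Turnaround (C−A): P0=3  P1=35  P2=39  P3=43  P4=15
Response(P0) = first start − arrival = 0 − 0 = 0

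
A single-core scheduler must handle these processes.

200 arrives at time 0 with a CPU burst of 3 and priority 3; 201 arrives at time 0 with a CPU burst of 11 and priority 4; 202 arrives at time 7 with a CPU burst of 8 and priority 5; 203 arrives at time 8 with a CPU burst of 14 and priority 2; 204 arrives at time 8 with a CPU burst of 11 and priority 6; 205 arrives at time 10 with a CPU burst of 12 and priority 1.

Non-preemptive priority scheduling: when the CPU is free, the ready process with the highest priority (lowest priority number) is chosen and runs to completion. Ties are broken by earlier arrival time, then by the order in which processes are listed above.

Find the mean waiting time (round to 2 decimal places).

Gantt: | 200 0-3 | 201 3-14 | 205 14-26 | 203 26-40 | 202 40-48 | 204 48-59 |
Completion: 200=3  201=14  202=48  203=40  204=59  205=26
Turnaround (C−A): 200=3  201=14  202=41  203=32  204=51  205=16
Waiting times: 200=0, 201=3, 202=33, 203=18, 204=40, 205=4
Average waiting = (0+3+33+18+40+4) / 6 = 98/6 = 16.33

16.33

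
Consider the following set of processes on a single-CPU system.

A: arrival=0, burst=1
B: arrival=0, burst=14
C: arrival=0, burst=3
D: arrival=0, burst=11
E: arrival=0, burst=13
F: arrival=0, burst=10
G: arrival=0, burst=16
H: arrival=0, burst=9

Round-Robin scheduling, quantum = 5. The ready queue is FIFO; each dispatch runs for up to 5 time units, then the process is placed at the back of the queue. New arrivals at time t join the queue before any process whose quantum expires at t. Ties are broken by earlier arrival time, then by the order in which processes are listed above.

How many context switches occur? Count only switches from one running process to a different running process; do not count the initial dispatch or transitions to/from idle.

Gantt: | A 0-1 | B 1-6 | C 6-9 | D 9-14 | E 14-19 | F 19-24 | G 24-29 | H 29-34 | B 34-39 | D 39-44 | E 44-49 | F 49-54 | G 54-59 | H 59-63 | B 63-67 | D 67-68 | E 68-71 | G 71-77 |
Completion: A=1  B=67  C=9  D=68  E=71  F=54  G=77  H=63

17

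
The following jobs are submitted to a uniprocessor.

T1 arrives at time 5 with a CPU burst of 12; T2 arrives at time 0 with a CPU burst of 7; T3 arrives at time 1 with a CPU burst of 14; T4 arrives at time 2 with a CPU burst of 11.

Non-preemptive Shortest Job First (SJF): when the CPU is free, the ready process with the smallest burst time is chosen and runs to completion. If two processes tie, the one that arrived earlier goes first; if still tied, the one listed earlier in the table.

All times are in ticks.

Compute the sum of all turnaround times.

91

Schedule: | T2 0-7 | T4 7-18 | T1 18-30 | T3 30-44 |
Completion: T1=30  T2=7  T3=44  T4=18
Turnaround (C−A): T1=25  T2=7  T3=43  T4=16
Turnaround = completion − arrival: T1=25, T2=7, T3=43, T4=16
Total turnaround = 25 + 7 + 43 + 16 = 91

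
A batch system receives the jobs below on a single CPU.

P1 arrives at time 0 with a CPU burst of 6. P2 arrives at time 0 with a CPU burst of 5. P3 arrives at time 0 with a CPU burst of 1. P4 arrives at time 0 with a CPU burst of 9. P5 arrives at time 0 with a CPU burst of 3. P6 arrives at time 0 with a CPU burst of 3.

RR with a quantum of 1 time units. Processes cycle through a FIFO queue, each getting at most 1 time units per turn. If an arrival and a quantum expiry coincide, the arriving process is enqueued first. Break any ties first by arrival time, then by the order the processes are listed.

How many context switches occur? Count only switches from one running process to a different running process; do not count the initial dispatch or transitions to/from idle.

23

Timeline: | P1 0-1 | P2 1-2 | P3 2-3 | P4 3-4 | P5 4-5 | P6 5-6 | P1 6-7 | P2 7-8 | P4 8-9 | P5 9-10 | P6 10-11 | P1 11-12 | P2 12-13 | P4 13-14 | P5 14-15 | P6 15-16 | P1 16-17 | P2 17-18 | P4 18-19 | P1 19-20 | P2 20-21 | P4 21-22 | P1 22-23 | P4 23-27 |
Completion: P1=23  P2=21  P3=3  P4=27  P5=15  P6=16
Turnaround (C−A): P1=23  P2=21  P3=3  P4=27  P5=15  P6=16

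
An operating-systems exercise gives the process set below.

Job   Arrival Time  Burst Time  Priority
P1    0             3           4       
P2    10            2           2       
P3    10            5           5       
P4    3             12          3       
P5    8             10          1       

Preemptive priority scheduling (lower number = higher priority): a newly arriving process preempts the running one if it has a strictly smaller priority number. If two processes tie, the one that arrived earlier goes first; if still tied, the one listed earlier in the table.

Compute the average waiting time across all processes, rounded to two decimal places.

Gantt: | P1 0-3 | P4 3-8 | P5 8-18 | P2 18-20 | P4 20-27 | P3 27-32 |
Completion: P1=3  P2=20  P3=32  P4=27  P5=18
Turnaround (C−A): P1=3  P2=10  P3=22  P4=24  P5=10
Waiting times: P1=0, P2=8, P3=17, P4=12, P5=0
Average waiting = (0+8+17+12+0) / 5 = 37/5 = 7.40

7.40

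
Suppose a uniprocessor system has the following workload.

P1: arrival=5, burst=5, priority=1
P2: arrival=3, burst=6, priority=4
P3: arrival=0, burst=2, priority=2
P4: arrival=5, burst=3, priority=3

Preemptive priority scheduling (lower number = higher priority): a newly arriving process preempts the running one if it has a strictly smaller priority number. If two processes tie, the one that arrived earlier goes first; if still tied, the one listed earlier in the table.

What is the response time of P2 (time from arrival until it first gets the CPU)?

0

Gantt: | P3 0-2 | idle 2-3 | P2 3-5 | P1 5-10 | P4 10-13 | P2 13-17 |
Completion: P1=10  P2=17  P3=2  P4=13
Turnaround (C−A): P1=5  P2=14  P3=2  P4=8
Response(P2) = first start − arrival = 3 − 3 = 0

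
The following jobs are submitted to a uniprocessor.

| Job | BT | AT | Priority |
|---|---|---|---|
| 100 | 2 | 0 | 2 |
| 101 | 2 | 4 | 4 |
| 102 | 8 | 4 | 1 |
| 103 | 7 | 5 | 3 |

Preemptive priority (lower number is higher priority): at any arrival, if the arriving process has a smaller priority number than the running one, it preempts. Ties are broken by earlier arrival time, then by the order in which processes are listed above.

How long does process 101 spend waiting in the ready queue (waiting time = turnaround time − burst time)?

Schedule: | 100 0-2 | idle 2-4 | 102 4-12 | 103 12-19 | 101 19-21 |
Completion: 100=2  101=21  102=12  103=19
Turnaround (C−A): 100=2  101=17  102=8  103=14
Waiting(101) = turnaround − burst = 17 − 2 = 15

15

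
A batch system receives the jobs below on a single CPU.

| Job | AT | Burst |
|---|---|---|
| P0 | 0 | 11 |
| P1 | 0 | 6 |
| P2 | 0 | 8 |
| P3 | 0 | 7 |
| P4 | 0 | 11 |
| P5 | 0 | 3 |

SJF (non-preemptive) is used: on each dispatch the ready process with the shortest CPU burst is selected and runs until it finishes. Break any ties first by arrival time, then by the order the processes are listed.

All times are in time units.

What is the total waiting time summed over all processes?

87

Timeline: | P5 0-3 | P1 3-9 | P3 9-16 | P2 16-24 | P0 24-35 | P4 35-46 |
Completion: P0=35  P1=9  P2=24  P3=16  P4=46  P5=3
Turnaround (C−A): P0=35  P1=9  P2=24  P3=16  P4=46  P5=3
Waiting = turnaround − burst: P0=24, P1=3, P2=16, P3=9, P4=35, P5=0
Total waiting = 24 + 3 + 16 + 9 + 35 + 0 = 87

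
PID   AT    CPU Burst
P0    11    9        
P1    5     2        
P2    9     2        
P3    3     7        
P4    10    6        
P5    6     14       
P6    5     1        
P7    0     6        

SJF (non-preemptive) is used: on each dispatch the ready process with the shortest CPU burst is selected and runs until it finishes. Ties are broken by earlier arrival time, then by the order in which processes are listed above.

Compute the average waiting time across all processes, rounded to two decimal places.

Timeline: | P7 0-6 | P6 6-7 | P1 7-9 | P2 9-11 | P4 11-17 | P3 17-24 | P0 24-33 | P5 33-47 |
Completion: P0=33  P1=9  P2=11  P3=24  P4=17  P5=47  P6=7  P7=6
Turnaround (C−A): P0=22  P1=4  P2=2  P3=21  P4=7  P5=41  P6=2  P7=6
Waiting times: P0=13, P1=2, P2=0, P3=14, P4=1, P5=27, P6=1, P7=0
Average waiting = (13+2+0+14+1+27+1+0) / 8 = 58/8 = 7.25

7.25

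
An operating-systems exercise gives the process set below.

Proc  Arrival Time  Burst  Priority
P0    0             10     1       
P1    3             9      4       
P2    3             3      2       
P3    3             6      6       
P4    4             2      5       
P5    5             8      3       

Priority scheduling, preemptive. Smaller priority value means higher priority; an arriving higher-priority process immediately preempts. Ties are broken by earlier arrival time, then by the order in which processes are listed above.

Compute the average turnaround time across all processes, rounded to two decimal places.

Schedule: | P0 0-10 | P2 10-13 | P5 13-21 | P1 21-30 | P4 30-32 | P3 32-38 |
Completion: P0=10  P1=30  P2=13  P3=38  P4=32  P5=21
Turnaround times: P0=10, P1=27, P2=10, P3=35, P4=28, P5=16
Average turnaround = (10+27+10+35+28+16) / 6 = 126/6 = 21.00

21.00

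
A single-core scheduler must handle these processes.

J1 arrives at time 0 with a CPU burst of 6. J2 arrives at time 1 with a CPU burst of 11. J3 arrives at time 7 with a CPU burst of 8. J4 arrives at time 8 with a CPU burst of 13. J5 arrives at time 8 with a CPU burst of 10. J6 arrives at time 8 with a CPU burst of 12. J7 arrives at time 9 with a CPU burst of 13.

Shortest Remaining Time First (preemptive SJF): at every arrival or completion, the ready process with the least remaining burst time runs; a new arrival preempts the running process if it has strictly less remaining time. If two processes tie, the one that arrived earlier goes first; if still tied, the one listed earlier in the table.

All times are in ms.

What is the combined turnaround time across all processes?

220

Timeline: | J1 0-6 | J2 6-7 | J3 7-15 | J2 15-25 | J5 25-35 | J6 35-47 | J4 47-60 | J7 60-73 |
Completion: J1=6  J2=25  J3=15  J4=60  J5=35  J6=47  J7=73
Turnaround = completion − arrival: J1=6, J2=24, J3=8, J4=52, J5=27, J6=39, J7=64
Total turnaround = 6 + 24 + 8 + 52 + 27 + 39 + 64 = 220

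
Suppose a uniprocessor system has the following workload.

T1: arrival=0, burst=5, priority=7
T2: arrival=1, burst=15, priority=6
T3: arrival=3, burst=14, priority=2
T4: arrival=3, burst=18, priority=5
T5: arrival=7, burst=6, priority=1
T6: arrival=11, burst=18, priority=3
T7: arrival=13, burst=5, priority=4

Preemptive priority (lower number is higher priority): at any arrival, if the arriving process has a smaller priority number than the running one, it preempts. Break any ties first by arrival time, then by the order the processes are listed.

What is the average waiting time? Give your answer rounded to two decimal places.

Schedule: | T1 0-1 | T2 1-3 | T3 3-7 | T5 7-13 | T3 13-23 | T6 23-41 | T7 41-46 | T4 46-64 | T2 64-77 | T1 77-81 |
Completion: T1=81  T2=77  T3=23  T4=64  T5=13  T6=41  T7=46
Turnaround (C−A): T1=81  T2=76  T3=20  T4=61  T5=6  T6=30  T7=33
Waiting times: T1=76, T2=61, T3=6, T4=43, T5=0, T6=12, T7=28
Average waiting = (76+61+6+43+0+12+28) / 7 = 226/7 = 32.29

32.29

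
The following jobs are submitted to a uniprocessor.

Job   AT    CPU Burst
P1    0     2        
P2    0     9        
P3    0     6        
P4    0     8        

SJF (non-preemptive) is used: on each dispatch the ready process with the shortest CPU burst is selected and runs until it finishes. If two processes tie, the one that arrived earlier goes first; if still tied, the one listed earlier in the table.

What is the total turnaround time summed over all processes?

Schedule: | P1 0-2 | P3 2-8 | P4 8-16 | P2 16-25 |
Completion: P1=2  P2=25  P3=8  P4=16
Turnaround (C−A): P1=2  P2=25  P3=8  P4=16
Turnaround = completion − arrival: P1=2, P2=25, P3=8, P4=16
Total turnaround = 2 + 25 + 8 + 16 = 51

51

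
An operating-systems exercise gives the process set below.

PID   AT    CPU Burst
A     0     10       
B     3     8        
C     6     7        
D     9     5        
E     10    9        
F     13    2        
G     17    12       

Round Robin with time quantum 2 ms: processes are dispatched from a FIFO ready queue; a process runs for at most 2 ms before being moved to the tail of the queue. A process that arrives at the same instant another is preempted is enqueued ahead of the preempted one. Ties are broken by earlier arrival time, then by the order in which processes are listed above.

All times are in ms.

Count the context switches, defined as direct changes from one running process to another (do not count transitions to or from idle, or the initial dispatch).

25

Gantt: | A 0-4 | B 4-6 | A 6-8 | C 8-10 | B 10-12 | A 12-14 | D 14-16 | E 16-18 | C 18-20 | B 20-22 | F 22-24 | A 24-26 | D 26-28 | G 28-30 | E 30-32 | C 32-34 | B 34-36 | D 36-37 | G 37-39 | E 39-41 | C 41-42 | G 42-44 | E 44-46 | G 46-48 | E 48-49 | G 49-53 |
Completion: A=26  B=36  C=42  D=37  E=49  F=24  G=53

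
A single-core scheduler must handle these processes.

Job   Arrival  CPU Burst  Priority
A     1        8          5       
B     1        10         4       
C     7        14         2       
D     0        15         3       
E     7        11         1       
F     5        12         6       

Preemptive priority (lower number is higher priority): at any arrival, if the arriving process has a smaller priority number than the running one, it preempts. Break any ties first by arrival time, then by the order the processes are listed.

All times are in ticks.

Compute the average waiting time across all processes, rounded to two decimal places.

Timeline: | D 0-7 | E 7-18 | C 18-32 | D 32-40 | B 40-50 | A 50-58 | F 58-70 |
Completion: A=58  B=50  C=32  D=40  E=18  F=70
Turnaround (C−A): A=57  B=49  C=25  D=40  E=11  F=65
Waiting times: A=49, B=39, C=11, D=25, E=0, F=53
Average waiting = (49+39+11+25+0+53) / 6 = 177/6 = 29.50

29.50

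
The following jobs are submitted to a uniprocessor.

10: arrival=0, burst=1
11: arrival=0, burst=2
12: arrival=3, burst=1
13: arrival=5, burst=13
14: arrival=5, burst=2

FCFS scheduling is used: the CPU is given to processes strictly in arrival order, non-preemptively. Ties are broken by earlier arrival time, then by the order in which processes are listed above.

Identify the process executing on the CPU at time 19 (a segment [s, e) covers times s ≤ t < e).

14

Schedule: | 10 0-1 | 11 1-3 | 12 3-4 | idle 4-5 | 13 5-18 | 14 18-20 |
Completion: 10=1  11=3  12=4  13=18  14=20
Turnaround (C−A): 10=1  11=3  12=1  13=13  14=15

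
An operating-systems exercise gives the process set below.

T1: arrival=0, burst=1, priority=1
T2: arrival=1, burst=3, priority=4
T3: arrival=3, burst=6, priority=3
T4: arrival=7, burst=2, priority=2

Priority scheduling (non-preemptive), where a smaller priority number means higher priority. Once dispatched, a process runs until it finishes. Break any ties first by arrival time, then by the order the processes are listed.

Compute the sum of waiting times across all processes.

4

Schedule: | T1 0-1 | T2 1-4 | T3 4-10 | T4 10-12 |
Completion: T1=1  T2=4  T3=10  T4=12
Turnaround (C−A): T1=1  T2=3  T3=7  T4=5
Waiting = turnaround − burst: T1=0, T2=0, T3=1, T4=3
Total waiting = 0 + 0 + 1 + 3 = 4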